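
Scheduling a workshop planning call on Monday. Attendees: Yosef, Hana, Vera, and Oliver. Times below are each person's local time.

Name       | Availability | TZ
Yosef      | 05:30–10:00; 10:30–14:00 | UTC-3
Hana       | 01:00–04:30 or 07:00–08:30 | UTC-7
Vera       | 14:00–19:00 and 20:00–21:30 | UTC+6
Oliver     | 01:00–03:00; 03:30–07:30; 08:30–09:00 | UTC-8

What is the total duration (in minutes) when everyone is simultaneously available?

Yosef in UTC: 08:30-13:00, 13:30-17:00 (add 3h to convert from UTC-3).
Hana in UTC: 08:00-11:30, 14:00-15:30 (add 7h to convert from UTC-7).
Vera in UTC: 08:00-13:00, 14:00-15:30 (subtract 6h to convert from UTC+6).
Oliver in UTC: 09:00-11:00, 11:30-15:30, 16:30-17:00 (add 8h to convert from UTC-8).
Yosef ∩ Hana: 08:30-11:30, 14:00-15:30.
Yosef ∩ Hana ∩ Vera: 08:30-11:30, 14:00-15:30.
Yosef ∩ Hana ∩ Vera ∩ Oliver: 09:00-11:00, 14:00-15:30.
Those are the intersection windows.
Summing the common windows: 120 + 90 = 210 minutes.

210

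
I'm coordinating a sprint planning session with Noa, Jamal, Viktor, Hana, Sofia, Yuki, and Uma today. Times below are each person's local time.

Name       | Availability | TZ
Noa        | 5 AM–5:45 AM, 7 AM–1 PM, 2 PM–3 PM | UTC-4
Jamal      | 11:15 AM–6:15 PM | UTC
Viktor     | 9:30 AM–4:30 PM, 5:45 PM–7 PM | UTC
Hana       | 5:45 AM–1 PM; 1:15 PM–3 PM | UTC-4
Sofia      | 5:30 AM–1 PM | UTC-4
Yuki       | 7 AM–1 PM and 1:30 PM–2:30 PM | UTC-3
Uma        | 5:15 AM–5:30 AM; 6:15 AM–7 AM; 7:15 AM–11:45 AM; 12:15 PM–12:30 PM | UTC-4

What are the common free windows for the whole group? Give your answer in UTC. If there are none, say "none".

Noa in UTC: 09:00-09:45, 11:00-17:00, 18:00-19:00 (add 4h to convert from UTC-4).
Jamal in UTC: 11:15-18:15.
Viktor in UTC: 09:30-16:30, 17:45-19:00.
Hana in UTC: 09:45-17:00, 17:15-19:00 (add 4h to convert from UTC-4).
Sofia in UTC: 09:30-17:00 (add 4h to convert from UTC-4).
Yuki in UTC: 10:00-16:00, 16:30-17:30 (add 3h to convert from UTC-3).
Uma in UTC: 09:15-09:30, 10:15-11:00, 11:15-15:45, 16:15-16:30 (add 4h to convert from UTC-4).
Noa ∩ Jamal: 11:15-17:00, 18:00-18:15.
Noa ∩ Jamal ∩ Viktor: 11:15-16:30, 18:00-18:15.
Noa ∩ Jamal ∩ Viktor ∩ Hana: 11:15-16:30, 18:00-18:15.
Noa ∩ Jamal ∩ Viktor ∩ Hana ∩ Sofia: 11:15-16:30.
Noa ∩ Jamal ∩ Viktor ∩ Hana ∩ Sofia ∩ Yuki: 11:15-16:00.
Noa ∩ Jamal ∩ Viktor ∩ Hana ∩ Sofia ∩ Yuki ∩ Uma: 11:15-15:45.

11:15-15:45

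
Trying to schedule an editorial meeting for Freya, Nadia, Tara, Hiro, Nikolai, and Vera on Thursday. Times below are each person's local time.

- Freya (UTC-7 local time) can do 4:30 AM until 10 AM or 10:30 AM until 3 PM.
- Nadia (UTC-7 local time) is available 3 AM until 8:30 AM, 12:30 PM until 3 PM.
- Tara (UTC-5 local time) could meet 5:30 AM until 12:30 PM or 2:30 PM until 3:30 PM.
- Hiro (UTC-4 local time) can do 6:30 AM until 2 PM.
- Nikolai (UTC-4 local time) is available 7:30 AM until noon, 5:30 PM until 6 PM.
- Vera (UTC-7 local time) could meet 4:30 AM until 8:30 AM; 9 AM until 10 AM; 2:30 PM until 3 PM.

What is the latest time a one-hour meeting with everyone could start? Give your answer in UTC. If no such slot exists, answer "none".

14:30

Freya in UTC: 11:30-17:00, 17:30-22:00 (add 7h to convert from UTC-7).
Nadia in UTC: 10:00-15:30, 19:30-22:00 (add 7h to convert from UTC-7).
Tara in UTC: 10:30-17:30, 19:30-20:30 (add 5h to convert from UTC-5).
Hiro in UTC: 10:30-18:00 (add 4h to convert from UTC-4).
Nikolai in UTC: 11:30-16:00, 21:30-22:00 (add 4h to convert from UTC-4).
Vera in UTC: 11:30-15:30, 16:00-17:00, 21:30-22:00 (add 7h to convert from UTC-7).
Freya ∩ Nadia: 11:30-15:30, 19:30-22:00.
Freya ∩ Nadia ∩ Tara: 11:30-15:30, 19:30-20:30.
Freya ∩ Nadia ∩ Tara ∩ Hiro: 11:30-15:30.
Freya ∩ Nadia ∩ Tara ∩ Hiro ∩ Nikolai: 11:30-15:30.
Freya ∩ Nadia ∩ Tara ∩ Hiro ∩ Nikolai ∩ Vera: 11:30-15:30.
The last common window of at least 60 minutes is 11:30-15:30; a 60-minute meeting can start as late as 14:30 and still end by 15:30.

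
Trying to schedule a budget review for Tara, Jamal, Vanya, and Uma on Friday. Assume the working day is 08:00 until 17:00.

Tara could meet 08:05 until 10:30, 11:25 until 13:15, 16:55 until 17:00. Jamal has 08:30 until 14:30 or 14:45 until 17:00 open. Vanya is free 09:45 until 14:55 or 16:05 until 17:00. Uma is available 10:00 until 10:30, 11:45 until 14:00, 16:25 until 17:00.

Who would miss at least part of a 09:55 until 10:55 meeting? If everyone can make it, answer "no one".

Tara: not fully free for 09:55-10:55. Jamal: free for 09:55-10:55. Vanya: free for 09:55-10:55. Uma: not fully free for 09:55-10:55.

Tara, Uma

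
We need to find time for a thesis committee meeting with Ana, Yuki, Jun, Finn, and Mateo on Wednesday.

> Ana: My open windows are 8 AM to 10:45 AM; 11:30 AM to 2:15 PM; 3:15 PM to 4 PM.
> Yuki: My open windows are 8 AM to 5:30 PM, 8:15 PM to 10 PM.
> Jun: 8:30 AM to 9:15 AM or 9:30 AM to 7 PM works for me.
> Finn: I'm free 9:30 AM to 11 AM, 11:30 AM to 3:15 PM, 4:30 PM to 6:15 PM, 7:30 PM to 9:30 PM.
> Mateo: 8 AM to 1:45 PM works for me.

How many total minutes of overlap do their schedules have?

210

Ana ∩ Yuki: 08:00-10:45, 11:30-14:15, 15:15-16:00.
Ana ∩ Yuki ∩ Jun: 08:30-09:15, 09:30-10:45, 11:30-14:15, 15:15-16:00.
Ana ∩ Yuki ∩ Jun ∩ Finn: 09:30-10:45, 11:30-14:15.
Ana ∩ Yuki ∩ Jun ∩ Finn ∩ Mateo: 09:30-10:45, 11:30-13:45.
Summing the common windows: 75 + 135 = 210 minutes.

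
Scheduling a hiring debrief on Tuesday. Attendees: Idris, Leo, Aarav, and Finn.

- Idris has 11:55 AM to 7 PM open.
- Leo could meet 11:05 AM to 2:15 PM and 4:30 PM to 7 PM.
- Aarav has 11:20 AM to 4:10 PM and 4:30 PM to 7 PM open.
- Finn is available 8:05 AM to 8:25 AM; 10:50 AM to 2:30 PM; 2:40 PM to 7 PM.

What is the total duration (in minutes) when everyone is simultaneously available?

Idris ∩ Leo: 11:55-14:15, 16:30-19:00.
Idris ∩ Leo ∩ Aarav: 11:55-14:15, 16:30-19:00.
Idris ∩ Leo ∩ Aarav ∩ Finn: 11:55-14:15, 16:30-19:00.
Summing the common windows: 140 + 150 = 290 minutes.

290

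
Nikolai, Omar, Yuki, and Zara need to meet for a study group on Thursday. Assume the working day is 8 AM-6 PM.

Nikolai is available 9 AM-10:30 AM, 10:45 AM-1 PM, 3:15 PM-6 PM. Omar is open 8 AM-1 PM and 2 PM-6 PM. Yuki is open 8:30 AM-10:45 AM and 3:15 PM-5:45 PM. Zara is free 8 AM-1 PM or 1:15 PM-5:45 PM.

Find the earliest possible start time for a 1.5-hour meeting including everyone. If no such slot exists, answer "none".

09:00

Nikolai ∩ Omar: 09:00-10:30, 10:45-13:00, 15:15-18:00.
Nikolai ∩ Omar ∩ Yuki: 09:00-10:30, 15:15-17:45.
Nikolai ∩ Omar ∩ Yuki ∩ Zara: 09:00-10:30, 15:15-17:45.
Those are the intersection windows.
The first common window of at least 90 minutes is 09:00-10:30, so the earliest start is 09:00.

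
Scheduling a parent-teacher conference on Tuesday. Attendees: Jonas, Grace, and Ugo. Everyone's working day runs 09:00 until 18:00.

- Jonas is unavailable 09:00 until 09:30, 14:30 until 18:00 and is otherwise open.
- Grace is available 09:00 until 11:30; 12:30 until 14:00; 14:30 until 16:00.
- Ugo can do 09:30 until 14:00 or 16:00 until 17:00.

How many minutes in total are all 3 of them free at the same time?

210

Jonas free: 09:30-14:30 (invert busy blocks within the working day).
Grace free: 09:00-11:30, 12:30-14:00, 14:30-16:00.
Ugo free: 09:30-14:00, 16:00-17:00.
Jonas ∩ Grace: 09:30-11:30, 12:30-14:00.
Jonas ∩ Grace ∩ Ugo: 09:30-11:30, 12:30-14:00.
So the common availability across everyone is 09:30-11:30, 12:30-14:00.
Summing the common windows: 120 + 90 = 210 minutes.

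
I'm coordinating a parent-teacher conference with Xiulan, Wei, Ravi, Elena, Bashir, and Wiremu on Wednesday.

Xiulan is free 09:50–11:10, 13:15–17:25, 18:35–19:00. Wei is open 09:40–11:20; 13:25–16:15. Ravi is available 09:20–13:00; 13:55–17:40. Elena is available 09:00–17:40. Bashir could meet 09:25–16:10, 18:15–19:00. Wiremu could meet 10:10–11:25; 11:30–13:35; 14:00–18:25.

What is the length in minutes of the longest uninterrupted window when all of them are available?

130

Xiulan ∩ Wei: 09:50-11:10, 13:25-16:15.
Xiulan ∩ Wei ∩ Ravi: 09:50-11:10, 13:55-16:15.
Xiulan ∩ Wei ∩ Ravi ∩ Elena: 09:50-11:10, 13:55-16:15.
Xiulan ∩ Wei ∩ Ravi ∩ Elena ∩ Bashir: 09:50-11:10, 13:55-16:10.
Xiulan ∩ Wei ∩ Ravi ∩ Elena ∩ Bashir ∩ Wiremu: 10:10-11:10, 14:00-16:10.
The longest is 14:00-16:10 at 130 minutes.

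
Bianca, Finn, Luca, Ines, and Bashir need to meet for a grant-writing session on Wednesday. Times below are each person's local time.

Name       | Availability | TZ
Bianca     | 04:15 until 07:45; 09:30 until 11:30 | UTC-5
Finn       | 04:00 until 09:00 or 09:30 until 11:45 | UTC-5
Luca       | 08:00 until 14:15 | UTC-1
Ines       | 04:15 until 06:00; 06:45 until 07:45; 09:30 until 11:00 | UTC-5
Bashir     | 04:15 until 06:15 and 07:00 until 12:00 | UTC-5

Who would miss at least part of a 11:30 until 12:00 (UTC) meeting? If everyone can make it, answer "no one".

Bianca in UTC: 09:15-12:45, 14:30-16:30 (add 5h to convert from UTC-5).
Finn in UTC: 09:00-14:00, 14:30-16:45 (add 5h to convert from UTC-5).
Luca in UTC: 09:00-15:15 (add 1h to convert from UTC-1).
Ines in UTC: 09:15-11:00, 11:45-12:45, 14:30-16:00 (add 5h to convert from UTC-5).
Bashir in UTC: 09:15-11:15, 12:00-17:00 (add 5h to convert from UTC-5).
Bianca: free for 11:30-12:00. Finn: free for 11:30-12:00. Luca: free for 11:30-12:00. Ines: not fully free for 11:30-12:00. Bashir: not fully free for 11:30-12:00.

Bashir, Ines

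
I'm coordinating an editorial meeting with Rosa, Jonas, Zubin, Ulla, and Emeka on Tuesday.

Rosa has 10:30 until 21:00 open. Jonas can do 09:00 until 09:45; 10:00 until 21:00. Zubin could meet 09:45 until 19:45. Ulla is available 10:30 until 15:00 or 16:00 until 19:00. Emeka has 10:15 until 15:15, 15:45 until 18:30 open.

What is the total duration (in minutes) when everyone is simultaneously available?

Rosa ∩ Jonas: 10:30-21:00.
Rosa ∩ Jonas ∩ Zubin: 10:30-19:45.
Rosa ∩ Jonas ∩ Zubin ∩ Ulla: 10:30-15:00, 16:00-19:00.
Rosa ∩ Jonas ∩ Zubin ∩ Ulla ∩ Emeka: 10:30-15:00, 16:00-18:30.
Summing the common windows: 270 + 150 = 420 minutes.

420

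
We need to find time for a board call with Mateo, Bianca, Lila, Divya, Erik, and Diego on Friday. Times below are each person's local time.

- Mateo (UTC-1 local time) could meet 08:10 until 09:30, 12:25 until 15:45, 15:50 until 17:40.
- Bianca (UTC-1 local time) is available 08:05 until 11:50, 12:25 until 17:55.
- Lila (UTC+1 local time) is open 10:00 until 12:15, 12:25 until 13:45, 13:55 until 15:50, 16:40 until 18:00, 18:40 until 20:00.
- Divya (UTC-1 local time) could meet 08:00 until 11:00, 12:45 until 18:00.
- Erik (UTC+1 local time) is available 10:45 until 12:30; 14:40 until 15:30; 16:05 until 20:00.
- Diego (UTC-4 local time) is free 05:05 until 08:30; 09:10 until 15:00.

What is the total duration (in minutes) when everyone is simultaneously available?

Mateo in UTC: 09:10-10:30, 13:25-16:45, 16:50-18:40 (add 1h to convert from UTC-1).
Bianca in UTC: 09:05-12:50, 13:25-18:55 (add 1h to convert from UTC-1).
Lila in UTC: 09:00-11:15, 11:25-12:45, 12:55-14:50, 15:40-17:00, 17:40-19:00 (subtract 1h to convert from UTC+1).
Divya in UTC: 09:00-12:00, 13:45-19:00 (add 1h to convert from UTC-1).
Erik in UTC: 09:45-11:30, 13:40-14:30, 15:05-19:00 (subtract 1h to convert from UTC+1).
Diego in UTC: 09:05-12:30, 13:10-19:00 (add 4h to convert from UTC-4).
Mateo ∩ Bianca: 09:10-10:30, 13:25-16:45, 16:50-18:40.
Mateo ∩ Bianca ∩ Lila: 09:10-10:30, 13:25-14:50, 15:40-16:45, 16:50-17:00, 17:40-18:40.
Mateo ∩ Bianca ∩ Lila ∩ Divya: 09:10-10:30, 13:45-14:50, 15:40-16:45, 16:50-17:00, 17:40-18:40.
Mateo ∩ Bianca ∩ Lila ∩ Divya ∩ Erik: 09:45-10:30, 13:45-14:30, 15:40-16:45, 16:50-17:00, 17:40-18:40.
Mateo ∩ Bianca ∩ Lila ∩ Divya ∩ Erik ∩ Diego: 09:45-10:30, 13:45-14:30, 15:40-16:45, 16:50-17:00, 17:40-18:40.
Those are the intersection windows.
Summing the common windows: 45 + 45 + 65 + 10 + 60 = 225 minutes.

225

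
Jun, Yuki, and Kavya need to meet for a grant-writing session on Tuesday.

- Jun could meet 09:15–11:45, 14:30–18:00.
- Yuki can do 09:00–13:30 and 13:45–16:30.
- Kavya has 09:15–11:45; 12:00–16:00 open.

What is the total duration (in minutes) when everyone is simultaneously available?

Jun ∩ Yuki: 09:15-11:45, 14:30-16:30.
Jun ∩ Yuki ∩ Kavya: 09:15-11:45, 14:30-16:00.
Summing the common windows: 150 + 90 = 240 minutes.

240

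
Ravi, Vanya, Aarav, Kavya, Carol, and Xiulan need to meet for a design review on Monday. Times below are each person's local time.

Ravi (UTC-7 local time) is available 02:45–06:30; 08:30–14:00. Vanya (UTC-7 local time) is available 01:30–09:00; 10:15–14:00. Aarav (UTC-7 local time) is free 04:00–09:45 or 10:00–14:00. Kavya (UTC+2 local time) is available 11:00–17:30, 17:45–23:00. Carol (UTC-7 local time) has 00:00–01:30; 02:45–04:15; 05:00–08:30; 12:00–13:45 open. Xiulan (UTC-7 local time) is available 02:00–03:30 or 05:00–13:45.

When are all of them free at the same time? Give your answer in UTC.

12:00-13:30, 19:00-20:45

Ravi in UTC: 09:45-13:30, 15:30-21:00 (add 7h to convert from UTC-7).
Vanya in UTC: 08:30-16:00, 17:15-21:00 (add 7h to convert from UTC-7).
Aarav in UTC: 11:00-16:45, 17:00-21:00 (add 7h to convert from UTC-7).
Kavya in UTC: 09:00-15:30, 15:45-21:00 (subtract 2h to convert from UTC+2).
Carol in UTC: 07:00-08:30, 09:45-11:15, 12:00-15:30, 19:00-20:45 (add 7h to convert from UTC-7).
Xiulan in UTC: 09:00-10:30, 12:00-20:45 (add 7h to convert from UTC-7).
Ravi ∩ Vanya: 09:45-13:30, 15:30-16:00, 17:15-21:00.
Ravi ∩ Vanya ∩ Aarav: 11:00-13:30, 15:30-16:00, 17:15-21:00.
Ravi ∩ Vanya ∩ Aarav ∩ Kavya: 11:00-13:30, 15:45-16:00, 17:15-21:00.
Ravi ∩ Vanya ∩ Aarav ∩ Kavya ∩ Carol: 11:00-11:15, 12:00-13:30, 19:00-20:45.
Ravi ∩ Vanya ∩ Aarav ∩ Kavya ∩ Carol ∩ Xiulan: 12:00-13:30, 19:00-20:45.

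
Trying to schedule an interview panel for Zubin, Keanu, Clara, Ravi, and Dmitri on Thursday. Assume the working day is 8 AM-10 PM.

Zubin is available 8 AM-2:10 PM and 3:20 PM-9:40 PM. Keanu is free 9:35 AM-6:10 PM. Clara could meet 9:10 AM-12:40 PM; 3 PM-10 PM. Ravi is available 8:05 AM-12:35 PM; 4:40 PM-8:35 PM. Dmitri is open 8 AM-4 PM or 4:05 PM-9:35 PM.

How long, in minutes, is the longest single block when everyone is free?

180

Zubin ∩ Keanu: 09:35-14:10, 15:20-18:10.
Zubin ∩ Keanu ∩ Clara: 09:35-12:40, 15:20-18:10.
Zubin ∩ Keanu ∩ Clara ∩ Ravi: 09:35-12:35, 16:40-18:10.
Zubin ∩ Keanu ∩ Clara ∩ Ravi ∩ Dmitri: 09:35-12:35, 16:40-18:10.
So the common availability across everyone is 09:35-12:35, 16:40-18:10.
The longest is 09:35-12:35 at 180 minutes.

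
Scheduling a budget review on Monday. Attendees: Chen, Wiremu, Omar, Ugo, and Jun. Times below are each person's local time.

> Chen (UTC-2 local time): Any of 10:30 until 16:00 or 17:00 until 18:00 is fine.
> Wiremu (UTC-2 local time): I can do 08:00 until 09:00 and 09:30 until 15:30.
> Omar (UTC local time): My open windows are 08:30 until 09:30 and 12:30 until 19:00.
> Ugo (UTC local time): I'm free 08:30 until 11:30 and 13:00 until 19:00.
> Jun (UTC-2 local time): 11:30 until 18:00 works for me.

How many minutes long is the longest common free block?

Chen in UTC: 12:30-18:00, 19:00-20:00 (add 2h to convert from UTC-2).
Wiremu in UTC: 10:00-11:00, 11:30-17:30 (add 2h to convert from UTC-2).
Omar in UTC: 08:30-09:30, 12:30-19:00.
Ugo in UTC: 08:30-11:30, 13:00-19:00.
Jun in UTC: 13:30-20:00 (add 2h to convert from UTC-2).
Chen ∩ Wiremu: 12:30-17:30.
Chen ∩ Wiremu ∩ Omar: 12:30-17:30.
Chen ∩ Wiremu ∩ Omar ∩ Ugo: 13:00-17:30.
Chen ∩ Wiremu ∩ Omar ∩ Ugo ∩ Jun: 13:30-17:30.
Those are the intersection windows.
The longest is 13:30-17:30 at 240 minutes.

240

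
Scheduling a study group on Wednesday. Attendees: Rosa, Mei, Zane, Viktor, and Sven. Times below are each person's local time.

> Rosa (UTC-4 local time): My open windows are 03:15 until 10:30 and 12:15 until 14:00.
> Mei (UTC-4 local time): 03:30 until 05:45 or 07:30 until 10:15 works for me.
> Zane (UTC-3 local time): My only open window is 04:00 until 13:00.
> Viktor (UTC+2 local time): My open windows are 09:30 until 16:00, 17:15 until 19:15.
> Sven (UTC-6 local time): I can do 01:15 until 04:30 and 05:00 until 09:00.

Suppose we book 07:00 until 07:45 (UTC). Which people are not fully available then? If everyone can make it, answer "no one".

Rosa in UTC: 07:15-14:30, 16:15-18:00 (add 4h to convert from UTC-4).
Mei in UTC: 07:30-09:45, 11:30-14:15 (add 4h to convert from UTC-4).
Zane in UTC: 07:00-16:00 (add 3h to convert from UTC-3).
Viktor in UTC: 07:30-14:00, 15:15-17:15 (subtract 2h to convert from UTC+2).
Sven in UTC: 07:15-10:30, 11:00-15:00 (add 6h to convert from UTC-6).
Rosa: not fully free for 07:00-07:45. Mei: not fully free for 07:00-07:45. Zane: free for 07:00-07:45. Viktor: not fully free for 07:00-07:45. Sven: not fully free for 07:00-07:45.

Mei, Rosa, Sven, Viktor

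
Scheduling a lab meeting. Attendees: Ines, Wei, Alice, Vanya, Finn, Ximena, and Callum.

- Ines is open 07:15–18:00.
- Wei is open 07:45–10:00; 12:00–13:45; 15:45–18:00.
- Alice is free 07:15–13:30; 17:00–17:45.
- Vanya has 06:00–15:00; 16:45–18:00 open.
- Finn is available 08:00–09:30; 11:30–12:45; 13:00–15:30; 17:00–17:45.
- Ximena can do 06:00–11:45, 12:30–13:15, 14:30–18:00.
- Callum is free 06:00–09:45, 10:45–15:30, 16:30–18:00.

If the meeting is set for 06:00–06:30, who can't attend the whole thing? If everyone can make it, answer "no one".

Ines: not fully free for 06:00-06:30. Wei: not fully free for 06:00-06:30. Alice: not fully free for 06:00-06:30. Vanya: free for 06:00-06:30. Finn: not fully free for 06:00-06:30. Ximena: free for 06:00-06:30. Callum: free for 06:00-06:30.

Alice, Finn, Ines, Wei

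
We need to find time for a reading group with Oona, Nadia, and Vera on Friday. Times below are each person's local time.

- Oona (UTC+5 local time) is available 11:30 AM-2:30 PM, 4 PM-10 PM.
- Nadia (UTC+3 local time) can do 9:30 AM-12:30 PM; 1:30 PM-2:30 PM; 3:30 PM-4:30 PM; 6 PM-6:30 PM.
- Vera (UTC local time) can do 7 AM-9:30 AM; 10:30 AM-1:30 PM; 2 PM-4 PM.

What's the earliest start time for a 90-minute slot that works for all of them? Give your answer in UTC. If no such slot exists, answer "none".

07:00

Oona in UTC: 06:30-09:30, 11:00-17:00 (subtract 5h to convert from UTC+5).
Nadia in UTC: 06:30-09:30, 10:30-11:30, 12:30-13:30, 15:00-15:30 (subtract 3h to convert from UTC+3).
Vera in UTC: 07:00-09:30, 10:30-13:30, 14:00-16:00.
Oona ∩ Nadia: 06:30-09:30, 11:00-11:30, 12:30-13:30, 15:00-15:30.
Oona ∩ Nadia ∩ Vera: 07:00-09:30, 11:00-11:30, 12:30-13:30, 15:00-15:30.
The first common window of at least 90 minutes is 07:00-09:30, so the earliest start is 07:00.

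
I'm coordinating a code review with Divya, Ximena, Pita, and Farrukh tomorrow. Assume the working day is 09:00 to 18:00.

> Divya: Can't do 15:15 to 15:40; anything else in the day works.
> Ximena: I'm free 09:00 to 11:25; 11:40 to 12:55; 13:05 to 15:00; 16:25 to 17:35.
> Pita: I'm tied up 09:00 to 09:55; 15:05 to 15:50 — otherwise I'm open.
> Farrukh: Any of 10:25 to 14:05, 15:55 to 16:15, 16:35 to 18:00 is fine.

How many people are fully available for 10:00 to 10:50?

3

Divya free: 09:00-15:15, 15:40-18:00 (invert busy blocks within the working day).
Ximena free: 09:00-11:25, 11:40-12:55, 13:05-15:00, 16:25-17:35.
Pita free: 09:55-15:05, 15:50-18:00 (invert busy blocks within the working day).
Farrukh free: 10:25-14:05, 15:55-16:15, 16:35-18:00.
Divya, Ximena, and Pita can make the full 10:00-10:50 slot — that's 3.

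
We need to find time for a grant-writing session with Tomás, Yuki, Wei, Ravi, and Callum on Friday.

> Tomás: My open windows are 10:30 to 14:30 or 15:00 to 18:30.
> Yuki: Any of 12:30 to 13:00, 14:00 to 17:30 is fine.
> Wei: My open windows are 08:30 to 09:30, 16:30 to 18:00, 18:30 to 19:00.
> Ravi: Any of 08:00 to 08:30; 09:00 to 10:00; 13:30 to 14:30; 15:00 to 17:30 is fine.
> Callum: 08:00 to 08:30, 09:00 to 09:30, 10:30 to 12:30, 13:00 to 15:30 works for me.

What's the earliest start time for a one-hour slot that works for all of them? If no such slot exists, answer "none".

Tomás ∩ Yuki: 12:30-13:00, 14:00-14:30, 15:00-17:30.
Tomás ∩ Yuki ∩ Wei: 16:30-17:30.
Tomás ∩ Yuki ∩ Wei ∩ Ravi: 16:30-17:30.
Tomás ∩ Yuki ∩ Wei ∩ Ravi ∩ Callum: ∅.
There is no time when everyone is free.
No common window is at least 60 minutes long.

none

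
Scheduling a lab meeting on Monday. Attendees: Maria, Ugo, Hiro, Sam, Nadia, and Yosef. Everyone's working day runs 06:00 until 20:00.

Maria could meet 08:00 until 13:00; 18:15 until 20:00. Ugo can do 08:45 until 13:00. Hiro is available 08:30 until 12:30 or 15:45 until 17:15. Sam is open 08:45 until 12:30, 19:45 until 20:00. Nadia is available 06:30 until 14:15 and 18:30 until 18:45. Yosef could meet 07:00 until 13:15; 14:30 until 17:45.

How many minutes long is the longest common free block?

Maria ∩ Ugo: 08:45-13:00.
Maria ∩ Ugo ∩ Hiro: 08:45-12:30.
Maria ∩ Ugo ∩ Hiro ∩ Sam: 08:45-12:30.
Maria ∩ Ugo ∩ Hiro ∩ Sam ∩ Nadia: 08:45-12:30.
Maria ∩ Ugo ∩ Hiro ∩ Sam ∩ Nadia ∩ Yosef: 08:45-12:30.
The longest is 08:45-12:30 at 225 minutes.

225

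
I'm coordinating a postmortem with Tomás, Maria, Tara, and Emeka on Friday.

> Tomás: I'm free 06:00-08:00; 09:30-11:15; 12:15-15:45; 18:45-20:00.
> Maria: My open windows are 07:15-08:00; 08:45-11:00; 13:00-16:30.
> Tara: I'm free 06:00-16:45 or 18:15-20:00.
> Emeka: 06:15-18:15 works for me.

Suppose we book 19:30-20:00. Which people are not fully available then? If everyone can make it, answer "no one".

Emeka, Maria

Tomás: free for 19:30-20:00. Maria: not fully free for 19:30-20:00. Tara: free for 19:30-20:00. Emeka: not fully free for 19:30-20:00.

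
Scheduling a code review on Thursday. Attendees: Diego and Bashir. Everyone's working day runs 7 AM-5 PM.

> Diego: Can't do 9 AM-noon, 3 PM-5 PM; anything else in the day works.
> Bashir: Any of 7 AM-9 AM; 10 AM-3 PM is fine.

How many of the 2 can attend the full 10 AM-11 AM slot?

1

Diego free: 07:00-09:00, 12:00-15:00 (invert busy blocks within the working day).
Bashir free: 07:00-09:00, 10:00-15:00.
Bashir can make the full 10:00-11:00 slot — that's 1.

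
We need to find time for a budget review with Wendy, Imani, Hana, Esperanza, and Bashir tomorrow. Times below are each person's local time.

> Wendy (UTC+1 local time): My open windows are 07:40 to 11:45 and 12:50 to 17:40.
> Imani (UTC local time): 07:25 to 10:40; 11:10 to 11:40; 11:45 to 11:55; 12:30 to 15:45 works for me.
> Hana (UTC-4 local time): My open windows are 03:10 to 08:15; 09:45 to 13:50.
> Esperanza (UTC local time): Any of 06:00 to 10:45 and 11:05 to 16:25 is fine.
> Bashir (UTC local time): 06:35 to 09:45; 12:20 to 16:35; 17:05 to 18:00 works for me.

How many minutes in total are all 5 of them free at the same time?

260

Wendy in UTC: 06:40-10:45, 11:50-16:40 (subtract 1h to convert from UTC+1).
Imani in UTC: 07:25-10:40, 11:10-11:40, 11:45-11:55, 12:30-15:45.
Hana in UTC: 07:10-12:15, 13:45-17:50 (add 4h to convert from UTC-4).
Esperanza in UTC: 06:00-10:45, 11:05-16:25.
Bashir in UTC: 06:35-09:45, 12:20-16:35, 17:05-18:00.
Wendy ∩ Imani: 07:25-10:40, 11:50-11:55, 12:30-15:45.
Wendy ∩ Imani ∩ Hana: 07:25-10:40, 11:50-11:55, 13:45-15:45.
Wendy ∩ Imani ∩ Hana ∩ Esperanza: 07:25-10:40, 11:50-11:55, 13:45-15:45.
Wendy ∩ Imani ∩ Hana ∩ Esperanza ∩ Bashir: 07:25-09:45, 13:45-15:45.
Summing the common windows: 140 + 120 = 260 minutes.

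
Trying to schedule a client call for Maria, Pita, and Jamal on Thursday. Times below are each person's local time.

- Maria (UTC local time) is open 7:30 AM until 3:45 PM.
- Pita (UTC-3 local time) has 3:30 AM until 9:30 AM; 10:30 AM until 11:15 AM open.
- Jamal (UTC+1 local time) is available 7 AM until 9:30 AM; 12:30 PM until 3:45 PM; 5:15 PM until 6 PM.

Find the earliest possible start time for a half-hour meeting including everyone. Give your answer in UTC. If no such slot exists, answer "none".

07:30

Maria in UTC: 07:30-15:45.
Pita in UTC: 06:30-12:30, 13:30-14:15 (add 3h to convert from UTC-3).
Jamal in UTC: 06:00-08:30, 11:30-14:45, 16:15-17:00 (subtract 1h to convert from UTC+1).
Maria ∩ Pita: 07:30-12:30, 13:30-14:15.
Maria ∩ Pita ∩ Jamal: 07:30-08:30, 11:30-12:30, 13:30-14:15.
The first common window of at least 30 minutes is 07:30-08:30, so the earliest start is 07:30.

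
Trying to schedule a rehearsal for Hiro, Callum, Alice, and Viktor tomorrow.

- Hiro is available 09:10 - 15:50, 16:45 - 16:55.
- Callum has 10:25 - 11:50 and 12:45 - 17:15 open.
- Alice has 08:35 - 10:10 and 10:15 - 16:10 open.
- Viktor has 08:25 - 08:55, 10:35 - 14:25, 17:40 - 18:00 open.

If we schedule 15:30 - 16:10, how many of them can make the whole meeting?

2

Callum and Alice can make the full 15:30-16:10 slot — that's 2.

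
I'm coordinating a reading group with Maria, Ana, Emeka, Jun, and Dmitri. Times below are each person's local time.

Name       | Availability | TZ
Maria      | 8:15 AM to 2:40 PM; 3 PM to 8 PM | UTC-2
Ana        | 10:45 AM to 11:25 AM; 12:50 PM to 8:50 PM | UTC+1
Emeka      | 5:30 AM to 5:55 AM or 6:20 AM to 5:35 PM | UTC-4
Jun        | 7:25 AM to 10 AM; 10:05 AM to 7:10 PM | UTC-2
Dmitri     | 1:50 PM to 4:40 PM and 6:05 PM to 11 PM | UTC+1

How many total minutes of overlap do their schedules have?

Maria in UTC: 10:15-16:40, 17:00-22:00 (add 2h to convert from UTC-2).
Ana in UTC: 09:45-10:25, 11:50-19:50 (subtract 1h to convert from UTC+1).
Emeka in UTC: 09:30-09:55, 10:20-21:35 (add 4h to convert from UTC-4).
Jun in UTC: 09:25-12:00, 12:05-21:10 (add 2h to convert from UTC-2).
Dmitri in UTC: 12:50-15:40, 17:05-22:00 (subtract 1h to convert from UTC+1).
Maria ∩ Ana: 10:15-10:25, 11:50-16:40, 17:00-19:50.
Maria ∩ Ana ∩ Emeka: 10:20-10:25, 11:50-16:40, 17:00-19:50.
Maria ∩ Ana ∩ Emeka ∩ Jun: 10:20-10:25, 11:50-12:00, 12:05-16:40, 17:00-19:50.
Maria ∩ Ana ∩ Emeka ∩ Jun ∩ Dmitri: 12:50-15:40, 17:05-19:50.
So the common availability across everyone is 12:50-15:40, 17:05-19:50.
Summing the common windows: 170 + 165 = 335 minutes.

335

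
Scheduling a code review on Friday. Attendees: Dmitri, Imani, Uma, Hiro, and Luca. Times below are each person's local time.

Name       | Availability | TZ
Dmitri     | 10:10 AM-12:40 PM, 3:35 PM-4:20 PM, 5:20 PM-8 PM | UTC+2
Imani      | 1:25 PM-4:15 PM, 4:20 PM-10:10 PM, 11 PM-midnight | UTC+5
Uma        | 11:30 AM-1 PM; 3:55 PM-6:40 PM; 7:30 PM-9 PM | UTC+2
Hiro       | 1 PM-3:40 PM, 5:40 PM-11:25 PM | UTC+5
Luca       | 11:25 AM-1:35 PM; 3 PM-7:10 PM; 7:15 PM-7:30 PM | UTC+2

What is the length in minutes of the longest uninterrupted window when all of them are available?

Dmitri in UTC: 08:10-10:40, 13:35-14:20, 15:20-18:00 (subtract 2h to convert from UTC+2).
Imani in UTC: 08:25-11:15, 11:20-17:10, 18:00-19:00 (subtract 5h to convert from UTC+5).
Uma in UTC: 09:30-11:00, 13:55-16:40, 17:30-19:00 (subtract 2h to convert from UTC+2).
Hiro in UTC: 08:00-10:40, 12:40-18:25 (subtract 5h to convert from UTC+5).
Luca in UTC: 09:25-11:35, 13:00-17:10, 17:15-17:30 (subtract 2h to convert from UTC+2).
Dmitri ∩ Imani: 08:25-10:40, 13:35-14:20, 15:20-17:10.
Dmitri ∩ Imani ∩ Uma: 09:30-10:40, 13:55-14:20, 15:20-16:40.
Dmitri ∩ Imani ∩ Uma ∩ Hiro: 09:30-10:40, 13:55-14:20, 15:20-16:40.
Dmitri ∩ Imani ∩ Uma ∩ Hiro ∩ Luca: 09:30-10:40, 13:55-14:20, 15:20-16:40.
The longest is 15:20-16:40 at 80 minutes.

80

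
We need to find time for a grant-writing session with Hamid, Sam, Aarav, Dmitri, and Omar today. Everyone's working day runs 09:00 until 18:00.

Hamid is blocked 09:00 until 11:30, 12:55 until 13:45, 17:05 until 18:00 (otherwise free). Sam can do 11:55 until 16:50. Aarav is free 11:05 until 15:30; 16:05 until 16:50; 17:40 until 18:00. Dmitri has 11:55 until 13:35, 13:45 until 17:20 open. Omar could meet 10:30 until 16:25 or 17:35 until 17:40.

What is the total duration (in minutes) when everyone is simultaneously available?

Hamid free: 11:30-12:55, 13:45-17:05 (invert busy blocks within the working day).
Sam free: 11:55-16:50.
Aarav free: 11:05-15:30, 16:05-16:50, 17:40-18:00.
Dmitri free: 11:55-13:35, 13:45-17:20.
Omar free: 10:30-16:25, 17:35-17:40.
Hamid ∩ Sam: 11:55-12:55, 13:45-16:50.
Hamid ∩ Sam ∩ Aarav: 11:55-12:55, 13:45-15:30, 16:05-16:50.
Hamid ∩ Sam ∩ Aarav ∩ Dmitri: 11:55-12:55, 13:45-15:30, 16:05-16:50.
Hamid ∩ Sam ∩ Aarav ∩ Dmitri ∩ Omar: 11:55-12:55, 13:45-15:30, 16:05-16:25.
So the common availability across everyone is 11:55-12:55, 13:45-15:30, 16:05-16:25.
Summing the common windows: 60 + 105 + 20 = 185 minutes.

185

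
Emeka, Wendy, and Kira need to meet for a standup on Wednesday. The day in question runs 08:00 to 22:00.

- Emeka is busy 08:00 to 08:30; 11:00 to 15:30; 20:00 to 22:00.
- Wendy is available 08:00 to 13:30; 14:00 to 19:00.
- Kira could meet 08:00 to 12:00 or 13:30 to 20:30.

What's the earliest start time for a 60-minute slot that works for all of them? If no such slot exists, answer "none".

Emeka free: 08:30-11:00, 15:30-20:00 (invert busy blocks within the working day).
Wendy free: 08:00-13:30, 14:00-19:00.
Kira free: 08:00-12:00, 13:30-20:30.
Emeka ∩ Wendy: 08:30-11:00, 15:30-19:00.
Emeka ∩ Wendy ∩ Kira: 08:30-11:00, 15:30-19:00.
The first common window of at least 60 minutes is 08:30-11:00, so the earliest start is 08:30.

08:30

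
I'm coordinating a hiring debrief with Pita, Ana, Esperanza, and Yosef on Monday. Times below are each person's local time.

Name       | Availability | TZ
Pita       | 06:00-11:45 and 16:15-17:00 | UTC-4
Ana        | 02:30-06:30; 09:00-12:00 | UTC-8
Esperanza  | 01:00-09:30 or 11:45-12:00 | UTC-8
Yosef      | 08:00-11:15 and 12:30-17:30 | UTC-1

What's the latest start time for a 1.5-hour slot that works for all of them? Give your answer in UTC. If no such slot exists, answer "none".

Pita in UTC: 10:00-15:45, 20:15-21:00 (add 4h to convert from UTC-4).
Ana in UTC: 10:30-14:30, 17:00-20:00 (add 8h to convert from UTC-8).
Esperanza in UTC: 09:00-17:30, 19:45-20:00 (add 8h to convert from UTC-8).
Yosef in UTC: 09:00-12:15, 13:30-18:30 (add 1h to convert from UTC-1).
Pita ∩ Ana: 10:30-14:30.
Pita ∩ Ana ∩ Esperanza: 10:30-14:30.
Pita ∩ Ana ∩ Esperanza ∩ Yosef: 10:30-12:15, 13:30-14:30.
Those are the intersection windows.
The last common window of at least 90 minutes is 10:30-12:15; a 90-minute meeting can start as late as 10:45 and still end by 12:15.

10:45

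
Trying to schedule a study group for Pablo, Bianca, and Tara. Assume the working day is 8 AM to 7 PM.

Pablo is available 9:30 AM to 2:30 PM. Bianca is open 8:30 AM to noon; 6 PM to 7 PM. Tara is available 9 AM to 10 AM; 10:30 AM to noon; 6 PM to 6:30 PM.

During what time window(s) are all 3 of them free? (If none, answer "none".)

Pablo ∩ Bianca: 09:30-12:00.
Pablo ∩ Bianca ∩ Tara: 09:30-10:00, 10:30-12:00.

09:30-10:00, 10:30-12:00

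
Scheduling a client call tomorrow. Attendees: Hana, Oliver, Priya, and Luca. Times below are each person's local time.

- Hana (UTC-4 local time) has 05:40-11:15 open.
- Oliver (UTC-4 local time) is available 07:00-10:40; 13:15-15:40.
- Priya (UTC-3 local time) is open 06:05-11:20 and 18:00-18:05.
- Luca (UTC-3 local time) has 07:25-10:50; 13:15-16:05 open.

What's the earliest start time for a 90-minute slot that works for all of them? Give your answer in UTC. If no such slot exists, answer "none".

11:00

Hana in UTC: 09:40-15:15 (add 4h to convert from UTC-4).
Oliver in UTC: 11:00-14:40, 17:15-19:40 (add 4h to convert from UTC-4).
Priya in UTC: 09:05-14:20, 21:00-21:05 (add 3h to convert from UTC-3).
Luca in UTC: 10:25-13:50, 16:15-19:05 (add 3h to convert from UTC-3).
Hana ∩ Oliver: 11:00-14:40.
Hana ∩ Oliver ∩ Priya: 11:00-14:20.
Hana ∩ Oliver ∩ Priya ∩ Luca: 11:00-13:50.
Those are the intersection windows.
The first common window of at least 90 minutes is 11:00-13:50, so the earliest start is 11:00.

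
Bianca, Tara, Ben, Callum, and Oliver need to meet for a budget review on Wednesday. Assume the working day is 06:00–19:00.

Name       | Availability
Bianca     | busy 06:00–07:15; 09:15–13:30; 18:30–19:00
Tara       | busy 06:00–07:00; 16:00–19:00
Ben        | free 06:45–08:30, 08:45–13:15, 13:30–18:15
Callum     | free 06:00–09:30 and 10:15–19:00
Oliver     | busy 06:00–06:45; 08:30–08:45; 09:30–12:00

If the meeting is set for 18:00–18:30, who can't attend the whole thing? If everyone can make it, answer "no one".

Ben, Tara

Bianca free: 07:15-09:15, 13:30-18:30 (invert busy blocks within the working day).
Tara free: 07:00-16:00 (invert busy blocks within the working day).
Ben free: 06:45-08:30, 08:45-13:15, 13:30-18:15.
Callum free: 06:00-09:30, 10:15-19:00.
Oliver free: 06:45-08:30, 08:45-09:30, 12:00-19:00 (invert busy blocks within the working day).
Bianca: free for 18:00-18:30. Tara: not fully free for 18:00-18:30. Ben: not fully free for 18:00-18:30. Callum: free for 18:00-18:30. Oliver: free for 18:00-18:30.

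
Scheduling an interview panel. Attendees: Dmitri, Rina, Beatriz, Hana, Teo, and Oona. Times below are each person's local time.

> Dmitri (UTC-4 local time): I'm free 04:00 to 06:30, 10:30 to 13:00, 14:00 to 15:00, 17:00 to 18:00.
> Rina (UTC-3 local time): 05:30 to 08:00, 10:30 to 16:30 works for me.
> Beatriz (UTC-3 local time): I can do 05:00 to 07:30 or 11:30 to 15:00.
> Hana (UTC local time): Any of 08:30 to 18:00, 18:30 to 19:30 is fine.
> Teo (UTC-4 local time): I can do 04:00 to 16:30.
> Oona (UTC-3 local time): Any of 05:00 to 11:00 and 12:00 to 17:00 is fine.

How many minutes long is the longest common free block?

120

Dmitri in UTC: 08:00-10:30, 14:30-17:00, 18:00-19:00, 21:00-22:00 (add 4h to convert from UTC-4).
Rina in UTC: 08:30-11:00, 13:30-19:30 (add 3h to convert from UTC-3).
Beatriz in UTC: 08:00-10:30, 14:30-18:00 (add 3h to convert from UTC-3).
Hana in UTC: 08:30-18:00, 18:30-19:30.
Teo in UTC: 08:00-20:30 (add 4h to convert from UTC-4).
Oona in UTC: 08:00-14:00, 15:00-20:00 (add 3h to convert from UTC-3).
Dmitri ∩ Rina: 08:30-10:30, 14:30-17:00, 18:00-19:00.
Dmitri ∩ Rina ∩ Beatriz: 08:30-10:30, 14:30-17:00.
Dmitri ∩ Rina ∩ Beatriz ∩ Hana: 08:30-10:30, 14:30-17:00.
Dmitri ∩ Rina ∩ Beatriz ∩ Hana ∩ Teo: 08:30-10:30, 14:30-17:00.
Dmitri ∩ Rina ∩ Beatriz ∩ Hana ∩ Teo ∩ Oona: 08:30-10:30, 15:00-17:00.
The longest is 08:30-10:30 at 120 minutes.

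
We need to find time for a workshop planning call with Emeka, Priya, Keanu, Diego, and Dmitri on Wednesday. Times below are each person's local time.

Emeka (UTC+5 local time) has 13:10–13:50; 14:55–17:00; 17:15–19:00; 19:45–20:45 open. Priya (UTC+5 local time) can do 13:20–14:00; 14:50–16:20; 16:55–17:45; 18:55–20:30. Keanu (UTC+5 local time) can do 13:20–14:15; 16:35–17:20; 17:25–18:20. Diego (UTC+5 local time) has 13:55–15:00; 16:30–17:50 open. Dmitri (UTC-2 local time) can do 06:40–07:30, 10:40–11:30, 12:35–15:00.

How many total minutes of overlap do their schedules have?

Emeka in UTC: 08:10-08:50, 09:55-12:00, 12:15-14:00, 14:45-15:45 (subtract 5h to convert from UTC+5).
Priya in UTC: 08:20-09:00, 09:50-11:20, 11:55-12:45, 13:55-15:30 (subtract 5h to convert from UTC+5).
Keanu in UTC: 08:20-09:15, 11:35-12:20, 12:25-13:20 (subtract 5h to convert from UTC+5).
Diego in UTC: 08:55-10:00, 11:30-12:50 (subtract 5h to convert from UTC+5).
Dmitri in UTC: 08:40-09:30, 12:40-13:30, 14:35-17:00 (add 2h to convert from UTC-2).
Emeka ∩ Priya: 08:20-08:50, 09:55-11:20, 11:55-12:00, 12:15-12:45, 13:55-14:00, 14:45-15:30.
Emeka ∩ Priya ∩ Keanu: 08:20-08:50, 11:55-12:00, 12:15-12:20, 12:25-12:45.
Emeka ∩ Priya ∩ Keanu ∩ Diego: 11:55-12:00, 12:15-12:20, 12:25-12:45.
Emeka ∩ Priya ∩ Keanu ∩ Diego ∩ Dmitri: 12:40-12:45.
That's a single block of 5 minutes.

5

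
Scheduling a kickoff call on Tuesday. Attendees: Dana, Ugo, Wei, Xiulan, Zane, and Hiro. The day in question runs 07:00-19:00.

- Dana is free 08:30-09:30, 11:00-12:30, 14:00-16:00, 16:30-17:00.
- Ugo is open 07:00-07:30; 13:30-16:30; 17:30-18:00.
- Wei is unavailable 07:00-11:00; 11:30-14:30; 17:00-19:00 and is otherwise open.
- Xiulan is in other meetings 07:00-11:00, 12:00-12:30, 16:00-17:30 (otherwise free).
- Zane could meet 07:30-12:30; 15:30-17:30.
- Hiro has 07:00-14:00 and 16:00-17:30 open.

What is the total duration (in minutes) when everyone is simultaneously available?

0

Dana free: 08:30-09:30, 11:00-12:30, 14:00-16:00, 16:30-17:00.
Ugo free: 07:00-07:30, 13:30-16:30, 17:30-18:00.
Wei free: 11:00-11:30, 14:30-17:00 (invert busy blocks within the working day).
Xiulan free: 11:00-12:00, 12:30-16:00, 17:30-19:00 (invert busy blocks within the working day).
Zane free: 07:30-12:30, 15:30-17:30.
Hiro free: 07:00-14:00, 16:00-17:30.
Dana ∩ Ugo: 14:00-16:00.
Dana ∩ Ugo ∩ Wei: 14:30-16:00.
Dana ∩ Ugo ∩ Wei ∩ Xiulan: 14:30-16:00.
Dana ∩ Ugo ∩ Wei ∩ Xiulan ∩ Zane: 15:30-16:00.
Dana ∩ Ugo ∩ Wei ∩ Xiulan ∩ Zane ∩ Hiro: ∅.
There is no time when everyone is free.
There is no common window, so the total is 0 minutes.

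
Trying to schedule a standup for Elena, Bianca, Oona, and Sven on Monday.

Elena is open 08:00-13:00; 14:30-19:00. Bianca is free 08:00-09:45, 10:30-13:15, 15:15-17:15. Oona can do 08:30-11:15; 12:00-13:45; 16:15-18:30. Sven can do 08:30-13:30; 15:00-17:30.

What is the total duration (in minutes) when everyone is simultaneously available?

240

Elena ∩ Bianca: 08:00-09:45, 10:30-13:00, 15:15-17:15.
Elena ∩ Bianca ∩ Oona: 08:30-09:45, 10:30-11:15, 12:00-13:00, 16:15-17:15.
Elena ∩ Bianca ∩ Oona ∩ Sven: 08:30-09:45, 10:30-11:15, 12:00-13:00, 16:15-17:15.
So the common availability across everyone is 08:30-09:45, 10:30-11:15, 12:00-13:00, 16:15-17:15.
Summing the common windows: 75 + 45 + 60 + 60 = 240 minutes.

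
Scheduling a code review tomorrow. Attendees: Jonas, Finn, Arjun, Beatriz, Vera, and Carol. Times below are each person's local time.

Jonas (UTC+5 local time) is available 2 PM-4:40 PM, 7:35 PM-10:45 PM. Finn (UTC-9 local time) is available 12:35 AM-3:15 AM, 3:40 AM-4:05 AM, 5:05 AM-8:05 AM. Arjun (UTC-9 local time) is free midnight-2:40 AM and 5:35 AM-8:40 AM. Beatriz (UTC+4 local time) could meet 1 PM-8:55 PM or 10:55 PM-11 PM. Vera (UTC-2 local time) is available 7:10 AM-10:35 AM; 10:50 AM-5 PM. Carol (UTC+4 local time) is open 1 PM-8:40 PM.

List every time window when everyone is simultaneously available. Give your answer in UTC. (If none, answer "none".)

09:35-11:40, 14:35-16:40

Jonas in UTC: 09:00-11:40, 14:35-17:45 (subtract 5h to convert from UTC+5).
Finn in UTC: 09:35-12:15, 12:40-13:05, 14:05-17:05 (add 9h to convert from UTC-9).
Arjun in UTC: 09:00-11:40, 14:35-17:40 (add 9h to convert from UTC-9).
Beatriz in UTC: 09:00-16:55, 18:55-19:00 (subtract 4h to convert from UTC+4).
Vera in UTC: 09:10-12:35, 12:50-19:00 (add 2h to convert from UTC-2).
Carol in UTC: 09:00-16:40 (subtract 4h to convert from UTC+4).
Jonas ∩ Finn: 09:35-11:40, 14:35-17:05.
Jonas ∩ Finn ∩ Arjun: 09:35-11:40, 14:35-17:05.
Jonas ∩ Finn ∩ Arjun ∩ Beatriz: 09:35-11:40, 14:35-16:55.
Jonas ∩ Finn ∩ Arjun ∩ Beatriz ∩ Vera: 09:35-11:40, 14:35-16:55.
Jonas ∩ Finn ∩ Arjun ∩ Beatriz ∩ Vera ∩ Carol: 09:35-11:40, 14:35-16:40.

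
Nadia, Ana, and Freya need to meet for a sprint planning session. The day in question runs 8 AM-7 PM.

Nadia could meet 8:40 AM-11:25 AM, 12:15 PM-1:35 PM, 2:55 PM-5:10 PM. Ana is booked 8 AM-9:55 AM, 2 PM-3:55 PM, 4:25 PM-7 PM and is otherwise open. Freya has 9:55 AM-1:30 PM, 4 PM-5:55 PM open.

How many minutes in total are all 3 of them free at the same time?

Nadia free: 08:40-11:25, 12:15-13:35, 14:55-17:10.
Ana free: 09:55-14:00, 15:55-16:25 (invert busy blocks within the working day).
Freya free: 09:55-13:30, 16:00-17:55.
Nadia ∩ Ana: 09:55-11:25, 12:15-13:35, 15:55-16:25.
Nadia ∩ Ana ∩ Freya: 09:55-11:25, 12:15-13:30, 16:00-16:25.
So the common availability across everyone is 09:55-11:25, 12:15-13:30, 16:00-16:25.
Summing the common windows: 90 + 75 + 25 = 190 minutes.

190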